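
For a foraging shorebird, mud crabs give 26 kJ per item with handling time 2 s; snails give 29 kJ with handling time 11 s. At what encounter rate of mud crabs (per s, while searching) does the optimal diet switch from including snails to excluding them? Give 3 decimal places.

Drop snails once their profitability E₂/h₂ falls below the rate achievable on mud crabs alone: E₂/h₂ = λE₁/(1 + λh₁).
Solve for λ: λE₁h₂ = E₂(1 + λh₁) → λ(E₁h₂ − E₂h₁) = E₂ → λ = E₂/(E₁h₂ − E₂h₁).
λ = 29/(26×11 − 29×2) = 29/228 = 0.1272 per s.

0.127 per s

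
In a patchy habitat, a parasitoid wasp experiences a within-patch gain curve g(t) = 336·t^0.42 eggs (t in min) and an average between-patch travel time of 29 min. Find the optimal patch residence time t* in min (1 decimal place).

21.0 min

Maximise g(t)/(T+t): set derivative to zero → g'(t)(T+t) = g(t).
g'(t) = 0.42·336·t^-0.58. Setting 0.42·336·t^-0.58 = 336·t^0.42/(29+t) gives 0.42(29+t) = t, so 0.58·t = 0.42×29.
t* = 0.42×29/0.58 = 21 min.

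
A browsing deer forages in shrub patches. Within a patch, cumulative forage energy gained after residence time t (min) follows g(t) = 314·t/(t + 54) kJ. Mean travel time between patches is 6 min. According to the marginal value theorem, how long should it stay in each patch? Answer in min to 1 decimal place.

By the marginal value theorem, leave when the instantaneous gain rate g'(t) equals the habitat-wide average g(t)/(T + t).
g'(t) = 314·54/(t + 54)². Setting 314·54/(t+54)² = 314t/[(t+54)(6+t)] gives 54(6+t) = t(t+54), so t² = 54×6 = 324.
t* = √324 = 18 min.

18.0 min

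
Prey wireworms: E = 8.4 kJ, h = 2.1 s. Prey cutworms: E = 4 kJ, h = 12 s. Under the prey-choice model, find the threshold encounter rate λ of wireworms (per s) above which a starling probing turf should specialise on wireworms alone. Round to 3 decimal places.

0.043 per s

The zero-one rule: include cutworms iff E₂/h₂ > λE₁/(1+λh₁). Equality gives the switch point.
λE₁h₂ = E₂ + λE₂h₁ ⇒ λ = E₂/(E₁h₂ − E₂h₁) = 4/(100.8 − 8.4) = 0.04329 per s.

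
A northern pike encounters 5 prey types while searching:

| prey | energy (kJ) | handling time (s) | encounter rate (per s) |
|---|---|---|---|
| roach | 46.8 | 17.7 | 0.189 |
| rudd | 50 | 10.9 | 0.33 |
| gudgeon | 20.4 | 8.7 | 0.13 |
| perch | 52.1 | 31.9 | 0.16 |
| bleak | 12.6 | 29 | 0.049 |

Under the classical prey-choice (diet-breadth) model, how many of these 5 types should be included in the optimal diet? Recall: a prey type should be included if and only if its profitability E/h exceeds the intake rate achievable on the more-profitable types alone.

1

Rank by E/h (kJ/s): rudd 4.59, roach 2.64, gudgeon 2.34, perch 1.63, bleak 0.434. Include each in turn until the next type's E/h falls below the running intake rate.
Rate on top 1: 3.589. roach: 2.64 < 3.589 → exclude; stop.
Optimal diet: rudd — 1 of 5 types.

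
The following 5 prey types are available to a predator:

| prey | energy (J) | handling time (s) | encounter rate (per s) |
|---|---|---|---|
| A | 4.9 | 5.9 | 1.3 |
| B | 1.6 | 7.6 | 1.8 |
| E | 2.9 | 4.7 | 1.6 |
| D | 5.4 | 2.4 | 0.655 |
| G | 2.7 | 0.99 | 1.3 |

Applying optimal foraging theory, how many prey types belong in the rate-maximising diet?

Rank by E/h (J/s): G 2.73, D 2.25, A 0.831, E 0.617, B 0.211. Include each in turn until the next type's E/h falls below the running intake rate.
Rate on top 1: 1.535. D: 2.25 > 1.535 → include.
Rate on top 2: 1.826. A: 0.831 < 1.826 → exclude; stop.
Optimal diet: G, D — 2 of 5 types.

2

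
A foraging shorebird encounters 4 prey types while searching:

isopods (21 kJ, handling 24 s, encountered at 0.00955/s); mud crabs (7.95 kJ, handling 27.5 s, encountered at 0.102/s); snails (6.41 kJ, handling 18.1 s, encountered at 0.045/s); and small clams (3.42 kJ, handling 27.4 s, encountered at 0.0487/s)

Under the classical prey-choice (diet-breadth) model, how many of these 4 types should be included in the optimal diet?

Rank by E/h (kJ/s): isopods 0.875, snails 0.354, mud crabs 0.289, small clams 0.125. Include each in turn until the next type's E/h falls below the running intake rate.
Rate on top 1: 0.1632. snails: 0.354 > 0.1632 → include.
Rate on top 2: 0.2393. mud crabs: 0.289 > 0.2393 → include.
Rate on top 3: 0.2681. small clams: 0.125 < 0.2681 → exclude; stop.
Optimal diet: isopods, snails, mud crabs — 3 of 4 types.

3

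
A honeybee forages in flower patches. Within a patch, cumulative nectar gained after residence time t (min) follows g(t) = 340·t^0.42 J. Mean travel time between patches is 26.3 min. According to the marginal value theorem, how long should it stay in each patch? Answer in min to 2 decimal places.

By the marginal value theorem, leave when the instantaneous gain rate g'(t) equals the habitat-wide average g(t)/(T + t).
g'(t) = 0.42·340·t^-0.58. Setting 0.42·340·t^-0.58 = 340·t^0.42/(26.3+t) gives 0.42(26.3+t) = t, so 0.58·t = 0.42×26.3.
t* = 0.42×26.3/0.58 = 19.04 min.

19.04 min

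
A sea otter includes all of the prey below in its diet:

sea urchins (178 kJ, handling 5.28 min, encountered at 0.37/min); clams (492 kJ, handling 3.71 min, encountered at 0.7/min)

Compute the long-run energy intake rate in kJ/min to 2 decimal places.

73.91 kJ/min

R = (0.37×178 + 0.7×492) / (1 + 0.37×5.28 + 0.7×3.71) = 410.3/5.551 = 73.91 kJ/min.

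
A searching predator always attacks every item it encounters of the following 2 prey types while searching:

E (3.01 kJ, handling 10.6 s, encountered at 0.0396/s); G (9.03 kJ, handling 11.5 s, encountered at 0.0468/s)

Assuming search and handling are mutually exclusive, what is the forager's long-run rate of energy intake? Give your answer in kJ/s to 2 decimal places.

Energy encountered per unit search time: 0.0396×3.01 + 0.0468×9.03 = 0.5418 kJ/s.
Handling time per unit search time: 0.0396×10.6 + 0.0468×11.5 = 0.958.
Rate = 0.5418/(1 + 0.958) = 0.2767 kJ/s.

0.28 kJ/s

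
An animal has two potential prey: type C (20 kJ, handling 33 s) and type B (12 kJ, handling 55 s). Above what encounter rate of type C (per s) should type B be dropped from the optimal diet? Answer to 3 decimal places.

0.017 per s

At the threshold, the rate on type C alone equals the profitability of type B: λ·20/(1 + λ·33) = 12/55 = 0.2182.
Rearranging, λ(20 − 0.2182×33) = 0.2182, so λ = 0.2182/12.8 = 0.01705 per s.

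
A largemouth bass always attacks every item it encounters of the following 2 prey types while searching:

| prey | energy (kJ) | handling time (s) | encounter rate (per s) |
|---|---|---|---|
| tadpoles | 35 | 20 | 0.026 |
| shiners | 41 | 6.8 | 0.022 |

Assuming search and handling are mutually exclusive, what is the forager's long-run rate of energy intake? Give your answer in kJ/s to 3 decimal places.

R = (0.026×35 + 0.022×41) / (1 + 0.026×20 + 0.022×6.8) = 1.812/1.67 = 1.085 kJ/s.

1.085 kJ/s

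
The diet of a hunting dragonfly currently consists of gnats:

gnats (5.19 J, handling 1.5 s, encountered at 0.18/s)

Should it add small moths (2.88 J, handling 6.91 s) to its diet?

No

Intake rate on the current diet: R = (0.18×5.19) / (1 + 0.18×1.5) = 0.9342/1.27 = 0.7356 J/s.
small moths: E/h = 2.88/6.91 = 0.4168 J/s.
Since 0.4168 < R, time spent handling small moths is better spent searching.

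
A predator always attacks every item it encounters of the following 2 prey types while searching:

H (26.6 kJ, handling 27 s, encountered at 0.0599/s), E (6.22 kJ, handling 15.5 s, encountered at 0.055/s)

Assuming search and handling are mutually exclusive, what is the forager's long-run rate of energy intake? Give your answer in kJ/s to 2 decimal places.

0.56 kJ/s

Energy encountered per unit search time: 0.0599×26.6 + 0.055×6.22 = 1.935 kJ/s.
Handling time per unit search time: 0.0599×27 + 0.055×15.5 = 2.47.
Rate = 1.935/(1 + 2.47) = 0.5578 kJ/s.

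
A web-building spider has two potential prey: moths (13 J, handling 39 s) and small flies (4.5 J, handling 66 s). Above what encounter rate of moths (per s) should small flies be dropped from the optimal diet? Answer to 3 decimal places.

Drop small flies once their profitability E₂/h₂ falls below the rate achievable on moths alone: E₂/h₂ = λE₁/(1 + λh₁).
Solve for λ: λE₁h₂ = E₂(1 + λh₁) → λ(E₁h₂ − E₂h₁) = E₂ → λ = E₂/(E₁h₂ − E₂h₁).
λ = 4.5/(13×66 − 4.5×39) = 4.5/682.5 = 0.006593 per s.

0.007 per s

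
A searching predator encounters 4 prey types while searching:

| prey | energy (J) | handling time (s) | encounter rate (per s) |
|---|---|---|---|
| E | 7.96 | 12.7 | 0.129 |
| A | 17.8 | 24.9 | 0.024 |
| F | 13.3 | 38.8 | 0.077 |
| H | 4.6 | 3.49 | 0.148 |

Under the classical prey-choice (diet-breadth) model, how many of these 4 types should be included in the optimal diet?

E/h in descending order: H 1.32, A 0.715, E 0.627, F 0.343 J/s. The optimal diet is the largest prefix of this list for which every included type satisfies E_i/h_i > R on the types above it.
Rate on top 1: 0.4489. A: 0.715 > 0.4489 → include.
Rate on top 2: 0.5241. E: 0.627 > 0.5241 → include.
Rate on top 3: 0.5689. F: 0.343 < 0.5689 → exclude; stop.
Optimal diet: H, A, E — 3 of 4 types.

3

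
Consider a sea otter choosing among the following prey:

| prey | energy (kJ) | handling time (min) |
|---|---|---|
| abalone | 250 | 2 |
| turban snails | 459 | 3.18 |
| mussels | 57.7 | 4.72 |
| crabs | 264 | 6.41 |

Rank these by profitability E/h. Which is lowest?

mussels

In descending order of E/h:
turban snails: 459/3.18 = 144 kJ/min
abalone: 250/2 = 125 kJ/min
crabs: 264/6.41 = 41.2 kJ/min
mussels: 57.7/4.72 = 12.2 kJ/min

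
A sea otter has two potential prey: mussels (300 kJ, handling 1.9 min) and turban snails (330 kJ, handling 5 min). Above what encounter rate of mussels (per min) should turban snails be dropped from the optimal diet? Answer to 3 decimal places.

At the threshold, the rate on mussels alone equals the profitability of turban snails: λ·300/(1 + λ·1.9) = 330/5 = 66.
Rearranging, λ(300 − 66×1.9) = 66, so λ = 66/174.6 = 0.378 per min.

0.378 per min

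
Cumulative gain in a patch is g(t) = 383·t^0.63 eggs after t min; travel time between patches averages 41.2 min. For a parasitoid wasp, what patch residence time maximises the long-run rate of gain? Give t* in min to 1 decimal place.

Optimal t* satisfies g'(t*) = g(t*)/(T + t*).
g'(t) = 0.63·383·t^-0.37. Setting 0.63·383·t^-0.37 = 383·t^0.63/(41.2+t) gives 0.63(41.2+t) = t, so 0.37·t = 0.63×41.2.
t* = 0.63×41.2/0.37 = 70.15 min.

70.2 min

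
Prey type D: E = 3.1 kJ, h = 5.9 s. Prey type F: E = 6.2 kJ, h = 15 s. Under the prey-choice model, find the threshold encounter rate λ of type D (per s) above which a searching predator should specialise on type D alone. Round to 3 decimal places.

Drop type F once their profitability E₂/h₂ falls below the rate achievable on type D alone: E₂/h₂ = λE₁/(1 + λh₁).
Solve for λ: λE₁h₂ = E₂(1 + λh₁) → λ(E₁h₂ − E₂h₁) = E₂ → λ = E₂/(E₁h₂ − E₂h₁).
λ = 6.2/(3.1×15 − 6.2×5.9) = 6.2/9.92 = 0.625 per s.

0.625 per s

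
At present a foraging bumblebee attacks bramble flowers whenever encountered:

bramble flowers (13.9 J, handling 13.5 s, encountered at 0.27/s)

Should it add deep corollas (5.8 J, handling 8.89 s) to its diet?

Current rate: (0.27×13.9)/(1 + 0.27×13.5) = 0.808 J/s.
Profitability of deep corollas: 5.8/8.89 = 0.6524 J/s.
Since 0.6524 < R, time spent handling deep corollas is better spent searching.

No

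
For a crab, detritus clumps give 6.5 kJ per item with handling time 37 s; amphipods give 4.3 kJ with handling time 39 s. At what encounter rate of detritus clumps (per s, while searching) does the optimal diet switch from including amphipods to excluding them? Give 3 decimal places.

0.046 per s

Drop amphipods once their profitability E₂/h₂ falls below the rate achievable on detritus clumps alone: E₂/h₂ = λE₁/(1 + λh₁).
Solve for λ: λE₁h₂ = E₂(1 + λh₁) → λ(E₁h₂ − E₂h₁) = E₂ → λ = E₂/(E₁h₂ − E₂h₁).
λ = 4.3/(6.5×39 − 4.3×37) = 4.3/94.4 = 0.04555 per s.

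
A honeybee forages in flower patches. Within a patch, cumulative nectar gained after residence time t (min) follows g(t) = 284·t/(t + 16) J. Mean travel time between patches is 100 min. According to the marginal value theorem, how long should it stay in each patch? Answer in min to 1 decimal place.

By the marginal value theorem, leave when the instantaneous gain rate g'(t) equals the habitat-wide average g(t)/(T + t).
g'(t) = 284·16/(t + 16)². Setting 284·16/(t+16)² = 284t/[(t+16)(100+t)] gives 16(100+t) = t(t+16), so t² = 16×100 = 1600.
t* = √1600 = 40 min.

40.0 min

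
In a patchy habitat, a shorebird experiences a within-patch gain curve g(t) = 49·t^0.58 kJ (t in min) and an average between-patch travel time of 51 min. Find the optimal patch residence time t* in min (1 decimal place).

70.4 min

Optimal t* satisfies g'(t*) = g(t*)/(T + t*).
g'(t) = 0.58·49·t^-0.42. Setting 0.58·49·t^-0.42 = 49·t^0.58/(51+t) gives 0.58(51+t) = t, so 0.42·t = 0.58×51.
t* = 0.58×51/0.42 = 70.43 min.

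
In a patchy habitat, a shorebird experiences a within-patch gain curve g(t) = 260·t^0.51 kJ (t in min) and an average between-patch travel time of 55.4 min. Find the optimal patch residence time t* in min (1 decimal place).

57.7 min

By the marginal value theorem, leave when the instantaneous gain rate g'(t) equals the habitat-wide average g(t)/(T + t).
g'(t) = 0.51·260·t^-0.49. Setting 0.51·260·t^-0.49 = 260·t^0.51/(55.4+t) gives 0.51(55.4+t) = t, so 0.49·t = 0.51×55.4.
t* = 0.51×55.4/0.49 = 57.66 min.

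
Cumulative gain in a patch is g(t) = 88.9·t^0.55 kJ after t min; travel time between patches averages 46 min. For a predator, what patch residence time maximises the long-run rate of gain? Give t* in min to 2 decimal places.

56.22 min

Maximise g(t)/(T+t): set derivative to zero → g'(t)(T+t) = g(t).
g'(t) = 0.55·88.9·t^-0.45. Setting 0.55·88.9·t^-0.45 = 88.9·t^0.55/(46+t) gives 0.55(46+t) = t, so 0.45·t = 0.55×46.
t* = 0.55×46/0.45 = 56.22 min.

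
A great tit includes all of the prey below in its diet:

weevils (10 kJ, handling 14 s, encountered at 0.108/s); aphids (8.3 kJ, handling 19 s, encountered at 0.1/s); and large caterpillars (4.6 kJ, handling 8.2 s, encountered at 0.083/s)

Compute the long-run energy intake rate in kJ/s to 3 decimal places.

R = Σλ_iE_i / (1 + Σλ_ih_i)
Numerator: 0.108×10 + 0.1×8.3 + 0.083×4.6 = 2.292
Denominator: 1 + 0.108×14 + 0.1×19 + 0.083×8.2 = 5.093
R = 2.292/5.093 = 0.45 kJ/s

0.450 kJ/s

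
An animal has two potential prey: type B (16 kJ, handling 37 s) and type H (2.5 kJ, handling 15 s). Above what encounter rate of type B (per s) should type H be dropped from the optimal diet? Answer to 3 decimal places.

Drop type H once their profitability E₂/h₂ falls below the rate achievable on type B alone: E₂/h₂ = λE₁/(1 + λh₁).
Solve for λ: λE₁h₂ = E₂(1 + λh₁) → λ(E₁h₂ − E₂h₁) = E₂ → λ = E₂/(E₁h₂ − E₂h₁).
λ = 2.5/(16×15 − 2.5×37) = 2.5/147.5 = 0.01695 per s.

0.017 per s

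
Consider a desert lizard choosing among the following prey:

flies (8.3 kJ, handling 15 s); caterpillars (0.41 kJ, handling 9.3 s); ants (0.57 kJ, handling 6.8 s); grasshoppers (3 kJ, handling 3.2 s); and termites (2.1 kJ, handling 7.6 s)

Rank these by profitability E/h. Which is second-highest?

Profitability E/h (kJ/s): flies = 8.3/15 = 0.553, caterpillars = 0.41/9.3 = 0.0441, ants = 0.57/6.8 = 0.0838, grasshoppers = 3/3.2 = 0.938, termites = 2.1/7.6 = 0.276.
Ranked: grasshoppers > flies > termites > ants > caterpillars.

flies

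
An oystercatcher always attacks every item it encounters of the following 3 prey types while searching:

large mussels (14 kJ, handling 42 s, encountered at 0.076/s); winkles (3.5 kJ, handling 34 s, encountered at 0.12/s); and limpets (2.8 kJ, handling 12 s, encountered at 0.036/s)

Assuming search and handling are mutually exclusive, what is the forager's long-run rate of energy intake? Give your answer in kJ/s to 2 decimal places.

0.18 kJ/s

R = (0.076×14 + 0.12×3.5 + 0.036×2.8) / (1 + 0.076×42 + 0.12×34 + 0.036×12) = 1.585/8.704 = 0.1821 kJ/s.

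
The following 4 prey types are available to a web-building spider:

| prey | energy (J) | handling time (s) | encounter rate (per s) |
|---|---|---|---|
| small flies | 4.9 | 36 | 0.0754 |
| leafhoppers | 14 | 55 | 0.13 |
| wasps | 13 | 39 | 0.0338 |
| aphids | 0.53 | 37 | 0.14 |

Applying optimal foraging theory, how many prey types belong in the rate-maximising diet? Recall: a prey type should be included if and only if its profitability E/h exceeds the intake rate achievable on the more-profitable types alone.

E/h in descending order: wasps 0.333, leafhoppers 0.255, small flies 0.136, aphids 0.0143 J/s. The optimal diet is the largest prefix of this list for which every included type satisfies E_i/h_i > R on the types above it.
Rate on top 1: 0.1895. leafhoppers: 0.255 > 0.1895 → include.
Rate on top 2: 0.2386. small flies: 0.136 < 0.2386 → exclude; stop.
Optimal diet: wasps, leafhoppers — 2 of 4 types.

2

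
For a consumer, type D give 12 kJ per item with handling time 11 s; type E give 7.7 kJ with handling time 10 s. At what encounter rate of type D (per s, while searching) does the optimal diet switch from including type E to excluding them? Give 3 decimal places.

Drop type E once their profitability E₂/h₂ falls below the rate achievable on type D alone: E₂/h₂ = λE₁/(1 + λh₁).
Solve for λ: λE₁h₂ = E₂(1 + λh₁) → λ(E₁h₂ − E₂h₁) = E₂ → λ = E₂/(E₁h₂ − E₂h₁).
λ = 7.7/(12×10 − 7.7×11) = 7.7/35.3 = 0.2181 per s.

0.218 per s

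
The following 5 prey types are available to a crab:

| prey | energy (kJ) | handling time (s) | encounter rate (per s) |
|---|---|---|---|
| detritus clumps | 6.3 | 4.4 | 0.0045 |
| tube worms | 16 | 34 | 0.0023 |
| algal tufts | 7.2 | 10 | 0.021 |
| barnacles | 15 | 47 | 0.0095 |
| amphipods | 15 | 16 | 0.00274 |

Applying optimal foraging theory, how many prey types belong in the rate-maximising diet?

5

Profitabilities (E/h, kJ/s): detritus clumps 1.43, amphipods 0.938, algal tufts 0.72, tube worms 0.471, barnacles 0.319. Add prey in this order while the next type's profitability exceeds the intake rate on those already taken.
Rate on top 1: 0.0278. amphipods: 0.938 > 0.0278 → include.
Rate on top 2: 0.06529. algal tufts: 0.72 > 0.06529 → include.
Rate on top 3: 0.1732. tube worms: 0.471 > 0.1732 → include.
Rate on top 4: 0.1904. barnacles: 0.319 > 0.1904 → include.
Optimal diet: detritus clumps, amphipods, algal tufts, tube worms, barnacles — 5 of 5 types.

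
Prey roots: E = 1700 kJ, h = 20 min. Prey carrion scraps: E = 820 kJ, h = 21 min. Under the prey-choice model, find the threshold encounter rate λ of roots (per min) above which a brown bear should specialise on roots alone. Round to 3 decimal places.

0.042 per min

At the threshold, the rate on roots alone equals the profitability of carrion scraps: λ·1700/(1 + λ·20) = 820/21 = 39.05.
Rearranging, λ(1700 − 39.05×20) = 39.05, so λ = 39.05/919 = 0.04249 per min.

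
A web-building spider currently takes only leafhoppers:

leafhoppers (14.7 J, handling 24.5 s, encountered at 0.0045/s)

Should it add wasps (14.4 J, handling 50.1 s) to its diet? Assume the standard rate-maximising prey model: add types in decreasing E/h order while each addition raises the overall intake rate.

Intake rate on the current diet: R = (0.0045×14.7) / (1 + 0.0045×24.5) = 0.06615/1.11 = 0.05958 J/s.
wasps: E/h = 14.4/50.1 = 0.2874 J/s.
0.2874 > 0.05958, so adding wasps raises the average — include it.

Yes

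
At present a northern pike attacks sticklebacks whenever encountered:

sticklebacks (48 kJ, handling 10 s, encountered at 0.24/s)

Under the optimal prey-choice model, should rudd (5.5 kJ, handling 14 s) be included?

No

On sticklebacks alone, R = ΣλE/(1+Σλh) = 11.52/3.4 = 3.388 kJ/s.
rudd: E/h = 5.5/14 = 0.3929 kJ/s.
0.3929 < 3.388, so adding rudd would lower the average — exclude it.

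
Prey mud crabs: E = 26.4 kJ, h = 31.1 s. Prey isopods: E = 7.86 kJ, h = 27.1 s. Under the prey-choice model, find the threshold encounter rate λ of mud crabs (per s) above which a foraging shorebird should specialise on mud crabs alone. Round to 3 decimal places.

The zero-one rule: include isopods iff E₂/h₂ > λE₁/(1+λh₁). Equality gives the switch point.
λE₁h₂ = E₂ + λE₂h₁ ⇒ λ = E₂/(E₁h₂ − E₂h₁) = 7.86/(715.4 − 244.4) = 0.01669 per s.

0.017 per s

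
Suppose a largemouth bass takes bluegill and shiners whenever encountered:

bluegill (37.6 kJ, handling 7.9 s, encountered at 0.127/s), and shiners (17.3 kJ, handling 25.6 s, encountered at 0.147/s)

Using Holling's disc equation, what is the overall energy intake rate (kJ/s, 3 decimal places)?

1.269 kJ/s

R = (0.127×37.6 + 0.147×17.3) / (1 + 0.127×7.9 + 0.147×25.6) = 7.318/5.766 = 1.269 kJ/s.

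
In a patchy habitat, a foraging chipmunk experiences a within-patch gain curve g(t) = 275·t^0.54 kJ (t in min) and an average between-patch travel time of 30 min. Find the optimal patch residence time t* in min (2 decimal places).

Maximise g(t)/(T+t): set derivative to zero → g'(t)(T+t) = g(t).
g'(t) = 0.54·275·t^-0.46. Setting 0.54·275·t^-0.46 = 275·t^0.54/(30+t) gives 0.54(30+t) = t, so 0.46·t = 0.54×30.
t* = 0.54×30/0.46 = 35.22 min.

35.22 min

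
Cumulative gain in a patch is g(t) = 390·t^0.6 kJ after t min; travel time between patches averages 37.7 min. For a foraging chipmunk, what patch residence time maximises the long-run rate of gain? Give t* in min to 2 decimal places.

56.55 min

By the marginal value theorem, leave when the instantaneous gain rate g'(t) equals the habitat-wide average g(t)/(T + t).
g'(t) = 0.6·390·t^-0.4. Setting 0.6·390·t^-0.4 = 390·t^0.6/(37.7+t) gives 0.6(37.7+t) = t, so 0.40·t = 0.6×37.7.
t* = 0.6×37.7/0.40 = 56.55 min.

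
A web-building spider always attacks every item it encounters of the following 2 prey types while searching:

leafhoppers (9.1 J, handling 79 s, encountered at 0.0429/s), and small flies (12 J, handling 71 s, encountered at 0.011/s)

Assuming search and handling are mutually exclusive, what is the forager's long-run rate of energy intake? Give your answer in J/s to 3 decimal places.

0.101 J/s

R = Σλ_iE_i / (1 + Σλ_ih_i)
Numerator: 0.0429×9.1 + 0.011×12 = 0.5224
Denominator: 1 + 0.0429×79 + 0.011×71 = 5.17
R = 0.5224/5.17 = 0.101 J/s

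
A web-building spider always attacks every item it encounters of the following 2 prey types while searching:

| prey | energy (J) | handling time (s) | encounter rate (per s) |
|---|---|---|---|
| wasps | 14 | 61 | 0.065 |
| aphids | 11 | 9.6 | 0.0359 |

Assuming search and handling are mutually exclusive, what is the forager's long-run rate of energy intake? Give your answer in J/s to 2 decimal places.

0.25 J/s

R = (0.065×14 + 0.0359×11) / (1 + 0.065×61 + 0.0359×9.6) = 1.305/5.31 = 0.2458 J/s.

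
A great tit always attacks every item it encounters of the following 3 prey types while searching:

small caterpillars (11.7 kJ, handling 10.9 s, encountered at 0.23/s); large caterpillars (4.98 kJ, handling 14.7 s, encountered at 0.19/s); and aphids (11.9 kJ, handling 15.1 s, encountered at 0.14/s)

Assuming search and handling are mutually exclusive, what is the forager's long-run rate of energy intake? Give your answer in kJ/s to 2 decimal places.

R = Σλ_iE_i / (1 + Σλ_ih_i)
Numerator: 0.23×11.7 + 0.19×4.98 + 0.14×11.9 = 5.303
Denominator: 1 + 0.23×10.9 + 0.19×14.7 + 0.14×15.1 = 8.414
R = 5.303/8.414 = 0.6303 kJ/s

0.63 kJ/s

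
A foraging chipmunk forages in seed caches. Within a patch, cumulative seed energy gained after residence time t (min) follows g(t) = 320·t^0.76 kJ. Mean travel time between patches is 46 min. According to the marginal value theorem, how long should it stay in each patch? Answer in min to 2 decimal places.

Maximise g(t)/(T+t): set derivative to zero → g'(t)(T+t) = g(t).
g'(t) = 0.76·320·t^-0.24. Setting 0.76·320·t^-0.24 = 320·t^0.76/(46+t) gives 0.76(46+t) = t, so 0.24·t = 0.76×46.
t* = 0.76×46/0.24 = 145.7 min.

145.67 min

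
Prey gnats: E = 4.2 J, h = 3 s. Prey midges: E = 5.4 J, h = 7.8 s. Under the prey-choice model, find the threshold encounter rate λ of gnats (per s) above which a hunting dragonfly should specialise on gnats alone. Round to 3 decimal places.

At the threshold, the rate on gnats alone equals the profitability of midges: λ·4.2/(1 + λ·3) = 5.4/7.8 = 0.6923.
Rearranging, λ(4.2 − 0.6923×3) = 0.6923, so λ = 0.6923/2.123 = 0.3261 per s.

0.326 per s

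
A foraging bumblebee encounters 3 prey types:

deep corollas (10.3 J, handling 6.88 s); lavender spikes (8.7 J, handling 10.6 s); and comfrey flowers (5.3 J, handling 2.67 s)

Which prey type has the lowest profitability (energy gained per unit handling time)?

lavender spikes

Profitability E/h (J/s): deep corollas = 10.3/6.88 = 1.5, lavender spikes = 8.7/10.6 = 0.821, comfrey flowers = 5.3/2.67 = 1.99.
Ranked: comfrey flowers > deep corollas > lavender spikes.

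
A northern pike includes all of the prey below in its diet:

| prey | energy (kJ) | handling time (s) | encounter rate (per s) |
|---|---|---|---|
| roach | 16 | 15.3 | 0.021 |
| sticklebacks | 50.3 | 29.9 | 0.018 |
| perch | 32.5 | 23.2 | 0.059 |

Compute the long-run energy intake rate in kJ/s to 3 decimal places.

R = Σλ_iE_i / (1 + Σλ_ih_i)
Numerator: 0.021×16 + 0.018×50.3 + 0.059×32.5 = 3.159
Denominator: 1 + 0.021×15.3 + 0.018×29.9 + 0.059×23.2 = 3.228
R = 3.159/3.228 = 0.9785 kJ/s

0.979 kJ/s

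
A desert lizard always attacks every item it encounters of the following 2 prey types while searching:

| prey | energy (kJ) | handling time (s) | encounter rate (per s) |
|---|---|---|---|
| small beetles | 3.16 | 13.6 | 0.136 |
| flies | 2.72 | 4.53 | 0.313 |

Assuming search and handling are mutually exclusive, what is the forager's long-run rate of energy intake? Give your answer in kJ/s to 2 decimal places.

Energy encountered per unit search time: 0.136×3.16 + 0.313×2.72 = 1.281 kJ/s.
Handling time per unit search time: 0.136×13.6 + 0.313×4.53 = 3.267.
Rate = 1.281/(1 + 3.267) = 0.3002 kJ/s.

0.30 kJ/s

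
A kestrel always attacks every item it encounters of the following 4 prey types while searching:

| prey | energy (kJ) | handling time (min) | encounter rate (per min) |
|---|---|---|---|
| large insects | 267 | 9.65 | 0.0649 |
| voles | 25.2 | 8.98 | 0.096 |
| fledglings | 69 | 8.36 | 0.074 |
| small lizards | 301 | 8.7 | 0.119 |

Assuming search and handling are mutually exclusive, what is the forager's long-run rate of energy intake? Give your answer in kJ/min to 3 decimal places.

14.647 kJ/min

Energy encountered per unit search time: 0.0649×267 + 0.096×25.2 + 0.074×69 + 0.119×301 = 60.67 kJ/min.
Handling time per unit search time: 0.0649×9.65 + 0.096×8.98 + 0.074×8.36 + 0.119×8.7 = 3.142.
Rate = 60.67/(1 + 3.142) = 14.65 kJ/min.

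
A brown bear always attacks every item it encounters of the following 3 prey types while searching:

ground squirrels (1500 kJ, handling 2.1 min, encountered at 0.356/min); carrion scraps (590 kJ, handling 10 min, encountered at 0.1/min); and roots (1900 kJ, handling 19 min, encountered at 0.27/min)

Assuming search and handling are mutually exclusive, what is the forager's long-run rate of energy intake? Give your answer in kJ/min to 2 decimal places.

R = Σλ_iE_i / (1 + Σλ_ih_i)
Numerator: 0.356×1500 + 0.1×590 + 0.27×1900 = 1106
Denominator: 1 + 0.356×2.1 + 0.1×10 + 0.27×19 = 7.878
R = 1106/7.878 = 140.4 kJ/min

140.40 kJ/min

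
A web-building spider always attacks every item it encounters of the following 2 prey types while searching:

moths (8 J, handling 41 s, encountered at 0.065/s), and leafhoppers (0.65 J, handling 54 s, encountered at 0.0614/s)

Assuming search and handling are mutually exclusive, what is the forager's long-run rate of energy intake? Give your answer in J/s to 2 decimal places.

Energy encountered per unit search time: 0.065×8 + 0.0614×0.65 = 0.5599 J/s.
Handling time per unit search time: 0.065×41 + 0.0614×54 = 5.981.
Rate = 0.5599/(1 + 5.981) = 0.08021 J/s.

0.08 J/s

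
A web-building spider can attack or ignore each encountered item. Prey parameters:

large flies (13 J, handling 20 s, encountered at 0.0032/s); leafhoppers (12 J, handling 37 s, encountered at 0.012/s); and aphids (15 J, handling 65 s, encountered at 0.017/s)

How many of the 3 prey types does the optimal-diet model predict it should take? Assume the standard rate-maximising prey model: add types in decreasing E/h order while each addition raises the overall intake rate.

3

Profitabilities (E/h, J/s): large flies 0.65, leafhoppers 0.324, aphids 0.231. Add prey in this order while the next type's profitability exceeds the intake rate on those already taken.
Rate on top 1: 0.0391. leafhoppers: 0.324 > 0.0391 → include.
Rate on top 2: 0.1231. aphids: 0.231 > 0.1231 → include.
Optimal diet: large flies, leafhoppers, aphids — 3 of 3 types.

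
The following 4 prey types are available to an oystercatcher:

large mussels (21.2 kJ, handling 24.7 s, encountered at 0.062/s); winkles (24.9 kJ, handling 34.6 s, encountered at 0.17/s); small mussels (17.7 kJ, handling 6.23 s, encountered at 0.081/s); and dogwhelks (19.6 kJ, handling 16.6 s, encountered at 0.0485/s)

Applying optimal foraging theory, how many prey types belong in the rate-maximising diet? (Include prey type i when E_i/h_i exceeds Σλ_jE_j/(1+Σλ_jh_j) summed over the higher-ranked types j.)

Rank by E/h (kJ/s): small mussels 2.84, dogwhelks 1.18, large mussels 0.858, winkles 0.72. Include each in turn until the next type's E/h falls below the running intake rate.
Rate on top 1: 0.9529. dogwhelks: 1.18 > 0.9529 → include.
Rate on top 2: 1.032. large mussels: 0.858 < 1.032 → exclude; stop.
Optimal diet: small mussels, dogwhelks — 2 of 4 types.

2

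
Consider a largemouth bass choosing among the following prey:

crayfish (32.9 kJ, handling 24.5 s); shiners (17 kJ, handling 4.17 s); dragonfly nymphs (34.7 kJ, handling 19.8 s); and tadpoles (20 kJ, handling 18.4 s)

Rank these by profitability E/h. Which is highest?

shiners

Profitability E/h (kJ/s): crayfish = 32.9/24.5 = 1.34, shiners = 17/4.17 = 4.08, dragonfly nymphs = 34.7/19.8 = 1.75, tadpoles = 20/18.4 = 1.09.
Ranked: shiners > dragonfly nymphs > crayfish > tadpoles.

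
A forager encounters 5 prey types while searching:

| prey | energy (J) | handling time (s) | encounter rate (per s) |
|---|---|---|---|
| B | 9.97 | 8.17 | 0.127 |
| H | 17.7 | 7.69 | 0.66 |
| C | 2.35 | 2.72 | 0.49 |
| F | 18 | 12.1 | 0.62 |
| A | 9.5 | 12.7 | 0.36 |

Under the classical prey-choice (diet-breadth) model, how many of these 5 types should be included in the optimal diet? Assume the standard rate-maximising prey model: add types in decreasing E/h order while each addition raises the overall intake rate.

E/h in descending order: H 2.3, F 1.49, B 1.22, C 0.864, A 0.748 J/s. The optimal diet is the largest prefix of this list for which every included type satisfies E_i/h_i > R on the types above it.
Rate on top 1: 1.923. F: 1.49 < 1.923 → exclude; stop.
Optimal diet: H — 1 of 5 types.

1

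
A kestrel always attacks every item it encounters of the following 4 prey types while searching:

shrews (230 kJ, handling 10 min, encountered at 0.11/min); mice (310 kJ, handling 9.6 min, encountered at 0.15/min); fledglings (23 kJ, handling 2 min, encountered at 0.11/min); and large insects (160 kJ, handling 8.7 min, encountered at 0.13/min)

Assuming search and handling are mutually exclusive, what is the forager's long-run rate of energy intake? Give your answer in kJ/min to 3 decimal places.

19.450 kJ/min

R = Σλ_iE_i / (1 + Σλ_ih_i)
Numerator: 0.11×230 + 0.15×310 + 0.11×23 + 0.13×160 = 95.13
Denominator: 1 + 0.11×10 + 0.15×9.6 + 0.11×2 + 0.13×8.7 = 4.891
R = 95.13/4.891 = 19.45 kJ/min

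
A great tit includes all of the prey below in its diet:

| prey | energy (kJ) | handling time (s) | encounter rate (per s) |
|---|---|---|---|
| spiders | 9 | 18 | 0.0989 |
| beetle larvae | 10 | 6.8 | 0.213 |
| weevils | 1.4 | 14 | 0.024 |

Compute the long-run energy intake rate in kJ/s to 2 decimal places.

0.67 kJ/s

R = Σλ_iE_i / (1 + Σλ_ih_i)
Numerator: 0.0989×9 + 0.213×10 + 0.024×1.4 = 3.054
Denominator: 1 + 0.0989×18 + 0.213×6.8 + 0.024×14 = 4.565
R = 3.054/4.565 = 0.669 kJ/s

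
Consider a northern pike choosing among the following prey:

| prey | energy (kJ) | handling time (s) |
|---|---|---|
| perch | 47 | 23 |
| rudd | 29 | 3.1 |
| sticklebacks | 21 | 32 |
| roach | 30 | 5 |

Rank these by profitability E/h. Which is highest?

In descending order of E/h:
rudd: 29/3.1 = 9.35 kJ/s
roach: 30/5 = 6 kJ/s
perch: 47/23 = 2.04 kJ/s
sticklebacks: 21/32 = 0.656 kJ/s

rudd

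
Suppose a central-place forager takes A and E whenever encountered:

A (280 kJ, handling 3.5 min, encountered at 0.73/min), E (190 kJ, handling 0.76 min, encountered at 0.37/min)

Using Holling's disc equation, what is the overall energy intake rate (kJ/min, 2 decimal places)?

71.61 kJ/min

Energy encountered per unit search time: 0.73×280 + 0.37×190 = 274.7 kJ/min.
Handling time per unit search time: 0.73×3.5 + 0.37×0.76 = 2.836.
Rate = 274.7/(1 + 2.836) = 71.61 kJ/min.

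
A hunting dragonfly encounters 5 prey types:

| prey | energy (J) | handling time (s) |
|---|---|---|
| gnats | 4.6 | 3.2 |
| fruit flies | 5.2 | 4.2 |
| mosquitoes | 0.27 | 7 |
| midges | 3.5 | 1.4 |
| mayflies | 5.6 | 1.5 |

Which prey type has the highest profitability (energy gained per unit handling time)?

mayflies

In descending order of E/h:
mayflies: 5.6/1.5 = 3.73 J/s
midges: 3.5/1.4 = 2.5 J/s
gnats: 4.6/3.2 = 1.44 J/s
fruit flies: 5.2/4.2 = 1.24 J/s
mosquitoes: 0.27/7 = 0.0386 J/s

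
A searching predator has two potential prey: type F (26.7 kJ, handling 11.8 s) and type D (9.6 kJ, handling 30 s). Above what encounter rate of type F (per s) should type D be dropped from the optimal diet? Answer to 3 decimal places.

0.014 per s

Drop type D once their profitability E₂/h₂ falls below the rate achievable on type F alone: E₂/h₂ = λE₁/(1 + λh₁).
Solve for λ: λE₁h₂ = E₂(1 + λh₁) → λ(E₁h₂ − E₂h₁) = E₂ → λ = E₂/(E₁h₂ − E₂h₁).
λ = 9.6/(26.7×30 − 9.6×11.8) = 9.6/687.7 = 0.01396 per s.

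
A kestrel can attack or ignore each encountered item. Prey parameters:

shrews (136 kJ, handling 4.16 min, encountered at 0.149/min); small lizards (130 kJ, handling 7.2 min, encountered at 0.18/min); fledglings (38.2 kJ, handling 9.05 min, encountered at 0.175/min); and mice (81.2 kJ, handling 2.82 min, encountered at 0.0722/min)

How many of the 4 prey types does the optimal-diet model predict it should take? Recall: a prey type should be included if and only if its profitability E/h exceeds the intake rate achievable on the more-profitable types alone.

E/h in descending order: shrews 32.7, mice 28.8, small lizards 18.1, fledglings 4.22 kJ/min. The optimal diet is the largest prefix of this list for which every included type satisfies E_i/h_i > R on the types above it.
Rate on top 1: 12.51. mice: 28.8 > 12.51 → include.
Rate on top 2: 14.33. small lizards: 18.1 > 14.33 → include.
Rate on top 3: 15.88. fledglings: 4.22 < 15.88 → exclude; stop.
Optimal diet: shrews, mice, small lizards — 3 of 4 types.

3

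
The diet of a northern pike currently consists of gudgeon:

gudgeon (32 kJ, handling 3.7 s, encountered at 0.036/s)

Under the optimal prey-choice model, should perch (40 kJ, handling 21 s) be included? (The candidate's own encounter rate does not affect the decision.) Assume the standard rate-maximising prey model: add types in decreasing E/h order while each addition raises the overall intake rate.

Yes

Intake rate on the current diet: R = (0.036×32) / (1 + 0.036×3.7) = 1.152/1.133 = 1.017 kJ/s.
perch: E/h = 40/21 = 1.905 kJ/s.
Since 1.905 > R, including perch increases the long-run rate.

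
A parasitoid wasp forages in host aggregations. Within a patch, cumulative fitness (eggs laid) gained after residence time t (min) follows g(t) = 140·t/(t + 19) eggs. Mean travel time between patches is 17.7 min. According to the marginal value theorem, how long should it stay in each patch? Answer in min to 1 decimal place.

Optimal t* satisfies g'(t*) = g(t*)/(T + t*).
g'(t) = 140·19/(t + 19)². Setting 140·19/(t+19)² = 140t/[(t+19)(17.7+t)] gives 19(17.7+t) = t(t+19), so t² = 19×17.7 = 336.3.
t* = √336.3 = 18.34 min.

18.3 min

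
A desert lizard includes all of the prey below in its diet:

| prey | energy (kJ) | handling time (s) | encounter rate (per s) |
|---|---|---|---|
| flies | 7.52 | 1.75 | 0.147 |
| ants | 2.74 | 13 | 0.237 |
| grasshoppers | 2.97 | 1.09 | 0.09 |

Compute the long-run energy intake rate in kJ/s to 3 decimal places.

Energy encountered per unit search time: 0.147×7.52 + 0.237×2.74 + 0.09×2.97 = 2.022 kJ/s.
Handling time per unit search time: 0.147×1.75 + 0.237×13 + 0.09×1.09 = 3.436.
Rate = 2.022/(1 + 3.436) = 0.4558 kJ/s.

0.456 kJ/s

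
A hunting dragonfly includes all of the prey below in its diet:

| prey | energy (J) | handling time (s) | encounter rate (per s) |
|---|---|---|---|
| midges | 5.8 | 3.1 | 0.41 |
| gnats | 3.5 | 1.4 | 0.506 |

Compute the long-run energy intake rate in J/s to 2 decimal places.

Energy encountered per unit search time: 0.41×5.8 + 0.506×3.5 = 4.149 J/s.
Handling time per unit search time: 0.41×3.1 + 0.506×1.4 = 1.979.
Rate = 4.149/(1 + 1.979) = 1.393 J/s.

1.39 J/s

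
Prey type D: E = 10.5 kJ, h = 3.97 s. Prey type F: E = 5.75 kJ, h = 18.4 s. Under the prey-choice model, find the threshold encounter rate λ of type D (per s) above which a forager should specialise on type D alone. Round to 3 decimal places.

The zero-one rule: include type F iff E₂/h₂ > λE₁/(1+λh₁). Equality gives the switch point.
λE₁h₂ = E₂ + λE₂h₁ ⇒ λ = E₂/(E₁h₂ − E₂h₁) = 5.75/(193.2 − 22.83) = 0.03375 per s.

0.034 per s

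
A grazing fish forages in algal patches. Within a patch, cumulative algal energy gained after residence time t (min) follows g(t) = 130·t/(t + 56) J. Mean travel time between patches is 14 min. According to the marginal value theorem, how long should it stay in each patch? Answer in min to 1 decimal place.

28.0 min

By the marginal value theorem, leave when the instantaneous gain rate g'(t) equals the habitat-wide average g(t)/(T + t).
g'(t) = 130·56/(t + 56)². Setting 130·56/(t+56)² = 130t/[(t+56)(14+t)] gives 56(14+t) = t(t+56), so t² = 56×14 = 784.
t* = √784 = 28 min.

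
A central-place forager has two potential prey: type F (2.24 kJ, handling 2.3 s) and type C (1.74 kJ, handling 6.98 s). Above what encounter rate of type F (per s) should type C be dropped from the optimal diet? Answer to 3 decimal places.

0.150 per s

The zero-one rule: include type C iff E₂/h₂ > λE₁/(1+λh₁). Equality gives the switch point.
λE₁h₂ = E₂ + λE₂h₁ ⇒ λ = E₂/(E₁h₂ − E₂h₁) = 1.74/(15.64 − 4.002) = 0.1496 per s.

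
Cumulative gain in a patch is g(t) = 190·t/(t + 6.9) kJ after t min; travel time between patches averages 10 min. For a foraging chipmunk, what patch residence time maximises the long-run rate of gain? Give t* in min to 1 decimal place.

8.3 min

By the marginal value theorem, leave when the instantaneous gain rate g'(t) equals the habitat-wide average g(t)/(T + t).
g'(t) = 190·6.9/(t + 6.9)². Setting 190·6.9/(t+6.9)² = 190t/[(t+6.9)(10+t)] gives 6.9(10+t) = t(t+6.9), so t² = 6.9×10 = 69.
t* = √69 = 8.307 min.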